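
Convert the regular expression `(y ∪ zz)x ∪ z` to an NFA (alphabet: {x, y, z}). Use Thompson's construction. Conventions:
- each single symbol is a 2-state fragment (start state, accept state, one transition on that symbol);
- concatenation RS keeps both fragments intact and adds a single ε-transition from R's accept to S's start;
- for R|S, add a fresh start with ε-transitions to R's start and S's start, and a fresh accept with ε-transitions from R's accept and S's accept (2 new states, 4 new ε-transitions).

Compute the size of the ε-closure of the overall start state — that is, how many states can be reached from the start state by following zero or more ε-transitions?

5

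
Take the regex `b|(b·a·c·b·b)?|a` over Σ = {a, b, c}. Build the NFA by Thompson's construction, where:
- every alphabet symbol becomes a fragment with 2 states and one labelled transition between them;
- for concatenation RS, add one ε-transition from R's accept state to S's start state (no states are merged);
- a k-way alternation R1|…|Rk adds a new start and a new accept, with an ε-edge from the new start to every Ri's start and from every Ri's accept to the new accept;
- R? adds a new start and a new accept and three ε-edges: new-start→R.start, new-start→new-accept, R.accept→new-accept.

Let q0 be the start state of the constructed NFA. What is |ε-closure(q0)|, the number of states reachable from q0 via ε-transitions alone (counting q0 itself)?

7

Compute the ε-closure size of each fragment's start state recursively; a symbol fragment's start has no outgoing ε-edge, so its closure is just itself (size 1).
  b·a·c·b·b → same as the first factor's closure: |closure| = 1
  (b·a·c·b·b)? → new start has ε-edges to the inner start and to the new accept, so |closure| = 2 + 1 = 3
  b|(b·a·c·b·b)?|a → |closure| = 1 (new start) + (1 + 3 + 1) + 1 (new accept, since some branch ε-reaches its own accept) = 7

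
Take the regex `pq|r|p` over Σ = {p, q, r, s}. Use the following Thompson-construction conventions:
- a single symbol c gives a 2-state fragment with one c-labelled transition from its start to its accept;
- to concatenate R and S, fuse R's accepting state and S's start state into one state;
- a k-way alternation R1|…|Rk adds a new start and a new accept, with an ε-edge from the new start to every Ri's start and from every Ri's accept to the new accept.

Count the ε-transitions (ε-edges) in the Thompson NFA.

6

Per subexpression:
Each of the 4 symbol leaves contributes 0 ε-transitions.
  pq — 0 ε-transitions
  pq|r|p — 6 ε-transitions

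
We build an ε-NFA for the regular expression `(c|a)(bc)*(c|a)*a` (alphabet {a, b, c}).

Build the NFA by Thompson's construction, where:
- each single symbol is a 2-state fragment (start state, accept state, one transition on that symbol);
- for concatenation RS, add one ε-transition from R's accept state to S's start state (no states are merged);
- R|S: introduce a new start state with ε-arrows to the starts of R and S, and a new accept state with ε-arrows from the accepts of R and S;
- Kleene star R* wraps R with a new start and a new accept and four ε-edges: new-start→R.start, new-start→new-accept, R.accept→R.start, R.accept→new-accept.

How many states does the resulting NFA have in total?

22

Per subexpression:
Each of the 7 symbol leaves contributes a 2-state fragment.
  c|a = 6 states
  bc = 4 states
  (bc)* = 6 states
  c|a = 6 states
  (c|a)* = 8 states
  (c|a)(bc)*(c|a)*a = 22 states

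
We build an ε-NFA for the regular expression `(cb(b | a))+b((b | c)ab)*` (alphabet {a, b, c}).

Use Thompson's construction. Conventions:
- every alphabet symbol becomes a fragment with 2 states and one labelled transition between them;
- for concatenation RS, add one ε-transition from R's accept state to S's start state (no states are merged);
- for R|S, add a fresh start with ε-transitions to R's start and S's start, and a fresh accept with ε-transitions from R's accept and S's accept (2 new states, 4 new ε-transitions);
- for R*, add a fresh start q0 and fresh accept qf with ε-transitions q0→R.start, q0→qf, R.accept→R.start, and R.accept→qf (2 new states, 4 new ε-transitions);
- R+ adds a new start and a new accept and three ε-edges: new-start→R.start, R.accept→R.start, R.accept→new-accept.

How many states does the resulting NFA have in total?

26

Per subexpression:
Each of the 9 symbol leaves contributes a 2-state fragment.
  b | a — 6 states
  cb(b | a) — 10 states
  (cb(b | a))+ — 12 states
  b | c — 6 states
  (b | c)ab — 10 states
  ((b | c)ab)* — 12 states
  (cb(b | a))+b((b | c)ab)* — 26 states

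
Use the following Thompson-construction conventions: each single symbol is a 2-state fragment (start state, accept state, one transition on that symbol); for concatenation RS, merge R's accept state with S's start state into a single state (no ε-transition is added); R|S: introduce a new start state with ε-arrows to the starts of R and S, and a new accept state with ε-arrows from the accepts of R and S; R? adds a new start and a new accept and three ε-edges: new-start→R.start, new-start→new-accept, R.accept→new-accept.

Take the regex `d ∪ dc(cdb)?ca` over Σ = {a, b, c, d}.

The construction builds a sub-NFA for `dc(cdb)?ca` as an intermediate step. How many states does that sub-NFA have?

10

Fragment for `dc(cdb)?ca`:
Each of the 7 symbol leaves contributes a 2-state fragment.
  cdb — 4 states
  (cdb)? — 6 states
  dc(cdb)?ca — 10 states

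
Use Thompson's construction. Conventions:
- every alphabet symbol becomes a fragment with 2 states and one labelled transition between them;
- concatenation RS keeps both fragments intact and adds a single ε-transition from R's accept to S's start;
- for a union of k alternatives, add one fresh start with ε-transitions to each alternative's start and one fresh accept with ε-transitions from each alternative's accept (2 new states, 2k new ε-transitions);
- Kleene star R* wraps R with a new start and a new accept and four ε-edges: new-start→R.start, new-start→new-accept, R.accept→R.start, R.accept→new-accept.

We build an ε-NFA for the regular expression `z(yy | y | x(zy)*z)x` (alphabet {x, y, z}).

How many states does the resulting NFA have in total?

Per subexpression:
Each of the 9 symbol leaves contributes a 2-state fragment.
  yy = 4 states
  zy = 4 states
  (zy)* = 6 states
  x(zy)*z = 10 states
  yy | y | x(zy)*z = 18 states
  z(yy | y | x(zy)*z)x = 22 states

22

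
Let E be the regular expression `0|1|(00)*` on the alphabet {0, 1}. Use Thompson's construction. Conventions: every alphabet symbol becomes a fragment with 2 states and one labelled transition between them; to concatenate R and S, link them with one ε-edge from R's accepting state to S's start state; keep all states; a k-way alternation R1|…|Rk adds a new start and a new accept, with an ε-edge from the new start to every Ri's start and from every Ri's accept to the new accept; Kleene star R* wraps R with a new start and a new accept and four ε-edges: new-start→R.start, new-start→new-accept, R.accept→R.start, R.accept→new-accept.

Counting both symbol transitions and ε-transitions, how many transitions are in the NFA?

Per subexpression:
Each of the 4 symbol leaves contributes 1 transition (1 symbol, 0 ε).
  00 → 3 transitions (2 symbol, 1 ε)
  (00)* → 7 transitions (2 symbol, 5 ε)
  0|1|(00)* → 15 transitions (4 symbol, 11 ε)

15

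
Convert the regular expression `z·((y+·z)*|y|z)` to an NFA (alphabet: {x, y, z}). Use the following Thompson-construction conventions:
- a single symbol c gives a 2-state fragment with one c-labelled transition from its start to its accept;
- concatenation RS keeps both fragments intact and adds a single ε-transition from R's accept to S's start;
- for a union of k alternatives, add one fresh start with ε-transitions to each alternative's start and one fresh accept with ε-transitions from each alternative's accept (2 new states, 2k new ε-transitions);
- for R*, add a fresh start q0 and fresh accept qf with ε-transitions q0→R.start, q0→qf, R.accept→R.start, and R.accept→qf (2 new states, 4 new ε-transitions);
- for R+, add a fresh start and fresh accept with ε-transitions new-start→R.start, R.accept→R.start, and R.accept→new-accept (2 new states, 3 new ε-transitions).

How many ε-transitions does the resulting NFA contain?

Bottom-up over the parse tree:
Each of the 5 symbol leaves contributes 0 ε-transitions.
  y+ — 3 ε-transitions
  y+·z — 4 ε-transitions
  (y+·z)* — 8 ε-transitions
  (y+·z)*|y|z — 14 ε-transitions
  z·((y+·z)*|y|z) — 15 ε-transitions

15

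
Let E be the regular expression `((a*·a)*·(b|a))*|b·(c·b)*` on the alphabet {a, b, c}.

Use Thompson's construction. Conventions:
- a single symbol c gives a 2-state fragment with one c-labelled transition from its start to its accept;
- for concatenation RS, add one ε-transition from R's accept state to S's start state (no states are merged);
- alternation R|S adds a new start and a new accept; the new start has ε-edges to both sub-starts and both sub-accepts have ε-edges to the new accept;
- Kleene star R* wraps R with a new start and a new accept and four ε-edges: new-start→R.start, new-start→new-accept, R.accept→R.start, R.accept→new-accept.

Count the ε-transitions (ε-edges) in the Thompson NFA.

Building bottom-up:
Each of the 7 symbol leaves contributes 0 ε-transitions.
  a* — 4 ε-transitions
  a*·a — 5 ε-transitions
  (a*·a)* — 9 ε-transitions
  b|a — 4 ε-transitions
  (a*·a)*·(b|a) — 14 ε-transitions
  ((a*·a)*·(b|a))* — 18 ε-transitions
  c·b — 1 ε-transition
  (c·b)* — 5 ε-transitions
  b·(c·b)* — 6 ε-transitions
  ((a*·a)*·(b|a))*|b·(c·b)* — 28 ε-transitions

28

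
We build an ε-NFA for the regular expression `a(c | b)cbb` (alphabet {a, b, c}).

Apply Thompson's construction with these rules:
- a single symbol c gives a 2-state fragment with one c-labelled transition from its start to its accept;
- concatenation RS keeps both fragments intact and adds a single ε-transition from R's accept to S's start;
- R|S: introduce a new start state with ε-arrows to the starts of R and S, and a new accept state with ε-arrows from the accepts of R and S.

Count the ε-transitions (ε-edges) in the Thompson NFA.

8

Bottom-up over the parse tree:
Each of the 6 symbol leaves contributes 0 ε-transitions.
  c | b — 4 ε-transitions
  a(c | b)cbb — 8 ε-transitions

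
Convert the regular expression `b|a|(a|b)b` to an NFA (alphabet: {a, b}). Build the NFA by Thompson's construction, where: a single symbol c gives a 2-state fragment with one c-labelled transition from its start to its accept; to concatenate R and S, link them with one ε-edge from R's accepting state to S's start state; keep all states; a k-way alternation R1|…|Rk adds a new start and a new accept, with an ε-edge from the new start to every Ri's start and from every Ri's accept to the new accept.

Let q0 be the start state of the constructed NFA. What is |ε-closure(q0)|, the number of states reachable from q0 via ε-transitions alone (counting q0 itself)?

6

Compute the ε-closure size of each fragment's start state recursively; a symbol fragment's start has no outgoing ε-edge, so its closure is just itself (size 1).
  a|b : new start ε-reaches every alternative's start; none of them accept ε, so the new accept is not reached: |ε-closure| = 1 + 1 + 1 = 3
  (a|b)b : |ε-closure| equals the left operand's closure size = 3 (its accept is not ε-reachable, so the closure stops there)
  b|a|(a|b)b : |ε-closure| = 1 + 1 + 1 + 3 = 6 (the new accept is not ε-reachable since no branch accepts ε)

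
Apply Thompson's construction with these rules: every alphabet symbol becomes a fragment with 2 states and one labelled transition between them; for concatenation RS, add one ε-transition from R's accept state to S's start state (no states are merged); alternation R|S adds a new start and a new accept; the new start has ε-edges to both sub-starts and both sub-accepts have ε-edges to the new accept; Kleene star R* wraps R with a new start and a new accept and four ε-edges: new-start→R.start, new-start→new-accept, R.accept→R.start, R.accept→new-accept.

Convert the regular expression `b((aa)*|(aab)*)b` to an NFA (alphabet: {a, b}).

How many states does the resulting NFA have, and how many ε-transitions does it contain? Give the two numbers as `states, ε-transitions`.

Building bottom-up:
Each of the 7 symbol leaves contributes 2 states and 0 ε-transitions.
  aa = 4 states, 1 ε-transition
  (aa)* = 6 states, 5 ε-transitions
  aab = 6 states, 2 ε-transitions
  (aab)* = 8 states, 6 ε-transitions
  (aa)*|(aab)* = 16 states, 15 ε-transitions
  b((aa)*|(aab)*)b = 20 states, 17 ε-transitions

20, 17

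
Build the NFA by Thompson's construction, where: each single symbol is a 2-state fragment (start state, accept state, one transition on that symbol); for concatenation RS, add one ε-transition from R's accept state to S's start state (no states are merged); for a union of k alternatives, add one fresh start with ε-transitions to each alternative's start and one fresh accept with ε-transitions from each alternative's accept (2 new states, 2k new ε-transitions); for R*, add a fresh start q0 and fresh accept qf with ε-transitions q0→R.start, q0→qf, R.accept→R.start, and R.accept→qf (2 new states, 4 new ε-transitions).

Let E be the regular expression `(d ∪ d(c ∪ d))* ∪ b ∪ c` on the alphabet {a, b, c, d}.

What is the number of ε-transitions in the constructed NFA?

19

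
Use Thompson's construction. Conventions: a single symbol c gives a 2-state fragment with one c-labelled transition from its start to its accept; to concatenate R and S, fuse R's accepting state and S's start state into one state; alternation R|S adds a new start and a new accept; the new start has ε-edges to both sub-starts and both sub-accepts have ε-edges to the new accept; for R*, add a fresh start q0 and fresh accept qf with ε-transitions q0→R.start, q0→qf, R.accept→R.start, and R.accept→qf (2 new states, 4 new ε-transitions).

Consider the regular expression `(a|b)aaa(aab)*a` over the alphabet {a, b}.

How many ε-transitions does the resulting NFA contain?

Building bottom-up:
Each of the 9 symbol leaves contributes 0 ε-transitions.
  a|b — 4 ε-transitions
  aab — 0 ε-transitions
  (aab)* — 4 ε-transitions
  (a|b)aaa(aab)*a — 8 ε-transitions

8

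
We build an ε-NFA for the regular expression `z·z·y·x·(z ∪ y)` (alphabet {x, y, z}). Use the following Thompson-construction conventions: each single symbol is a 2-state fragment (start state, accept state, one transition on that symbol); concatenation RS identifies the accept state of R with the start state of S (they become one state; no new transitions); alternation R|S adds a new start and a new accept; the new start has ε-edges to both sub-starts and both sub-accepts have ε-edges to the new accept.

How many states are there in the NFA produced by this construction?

By structural recursion:
Each of the 6 symbol leaves contributes a 2-state fragment.
  z ∪ y → 6 states
  z·z·y·x·(z ∪ y) → 10 states

10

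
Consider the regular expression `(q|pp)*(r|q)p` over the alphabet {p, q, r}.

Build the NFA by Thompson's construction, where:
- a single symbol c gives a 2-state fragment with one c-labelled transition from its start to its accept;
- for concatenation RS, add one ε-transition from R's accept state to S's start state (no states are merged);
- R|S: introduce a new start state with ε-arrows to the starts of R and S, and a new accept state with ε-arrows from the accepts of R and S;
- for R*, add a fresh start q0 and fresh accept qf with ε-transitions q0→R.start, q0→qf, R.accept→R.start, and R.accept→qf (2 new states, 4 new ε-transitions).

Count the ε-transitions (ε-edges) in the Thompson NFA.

Bottom-up over the parse tree:
Each of the 6 symbol leaves contributes 0 ε-transitions.
  pp = 1 ε-transition
  q|pp = 5 ε-transitions
  (q|pp)* = 9 ε-transitions
  r|q = 4 ε-transitions
  (q|pp)*(r|q)p = 15 ε-transitions

15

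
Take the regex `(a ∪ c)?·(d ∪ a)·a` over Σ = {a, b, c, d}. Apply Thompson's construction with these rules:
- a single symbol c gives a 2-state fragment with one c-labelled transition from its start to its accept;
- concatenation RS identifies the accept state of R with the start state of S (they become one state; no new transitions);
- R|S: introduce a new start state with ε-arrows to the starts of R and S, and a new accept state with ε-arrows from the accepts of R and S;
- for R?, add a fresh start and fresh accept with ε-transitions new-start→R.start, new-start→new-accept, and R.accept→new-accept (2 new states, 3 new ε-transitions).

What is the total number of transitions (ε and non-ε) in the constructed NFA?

Building bottom-up:
Each of the 5 symbol leaves contributes 1 transition (1 symbol, 0 ε).
  a ∪ c — 6 transitions (2 symbol, 4 ε)
  (a ∪ c)? — 9 transitions (2 symbol, 7 ε)
  d ∪ a — 6 transitions (2 symbol, 4 ε)
  (a ∪ c)?·(d ∪ a)·a — 16 transitions (5 symbol, 11 ε)

16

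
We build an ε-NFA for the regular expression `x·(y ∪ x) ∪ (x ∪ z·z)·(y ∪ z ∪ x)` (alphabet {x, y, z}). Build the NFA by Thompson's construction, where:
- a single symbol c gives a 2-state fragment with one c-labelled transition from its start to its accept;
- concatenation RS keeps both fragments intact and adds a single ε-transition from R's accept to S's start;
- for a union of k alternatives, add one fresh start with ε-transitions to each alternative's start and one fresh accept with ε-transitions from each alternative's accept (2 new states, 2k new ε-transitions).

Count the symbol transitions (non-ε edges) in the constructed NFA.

9

Bottom-up over the parse tree:
Each of the 9 symbol leaves contributes exactly 1 symbol transition.
  y ∪ x = 2 symbol transitions
  x·(y ∪ x) = 3 symbol transitions
  z·z = 2 symbol transitions
  x ∪ z·z = 3 symbol transitions
  y ∪ z ∪ x = 3 symbol transitions
  (x ∪ z·z)·(y ∪ z ∪ x) = 6 symbol transitions
  x·(y ∪ x) ∪ (x ∪ z·z)·(y ∪ z ∪ x) = 9 symbol transitions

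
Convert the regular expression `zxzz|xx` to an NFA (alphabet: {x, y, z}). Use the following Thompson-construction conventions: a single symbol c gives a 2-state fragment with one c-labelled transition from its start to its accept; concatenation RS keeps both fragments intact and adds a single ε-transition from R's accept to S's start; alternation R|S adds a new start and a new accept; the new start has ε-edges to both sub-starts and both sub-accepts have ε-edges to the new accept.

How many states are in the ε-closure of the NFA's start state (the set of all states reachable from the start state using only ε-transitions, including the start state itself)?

Work bottom-up. For each fragment F, track |ε-closure(F.start)| and whether F's accept lies in that closure (i.e. whether F accepts ε). A single-symbol fragment has closure size 1 and does not accept ε.
  zxzz : same as the first factor's closure: |closure| = 1
  xx : same as the first factor's closure: |closure| = 1
  zxzz|xx : new start ε-reaches every alternative's start; none of them accept ε, so the new accept is not reached: |closure| = 1 + 1 + 1 = 3

3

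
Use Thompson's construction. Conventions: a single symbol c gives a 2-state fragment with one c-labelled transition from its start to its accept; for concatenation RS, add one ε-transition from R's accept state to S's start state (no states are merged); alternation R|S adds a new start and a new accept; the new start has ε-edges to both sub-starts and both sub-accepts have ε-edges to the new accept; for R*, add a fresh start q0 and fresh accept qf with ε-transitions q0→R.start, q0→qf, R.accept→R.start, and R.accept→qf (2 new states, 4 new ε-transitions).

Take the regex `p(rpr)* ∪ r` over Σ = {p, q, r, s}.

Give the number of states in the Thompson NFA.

14

Building bottom-up:
Each of the 5 symbol leaves contributes a 2-state fragment.
  rpr → 6 states
  (rpr)* → 8 states
  p(rpr)* → 10 states
  p(rpr)* ∪ r → 14 states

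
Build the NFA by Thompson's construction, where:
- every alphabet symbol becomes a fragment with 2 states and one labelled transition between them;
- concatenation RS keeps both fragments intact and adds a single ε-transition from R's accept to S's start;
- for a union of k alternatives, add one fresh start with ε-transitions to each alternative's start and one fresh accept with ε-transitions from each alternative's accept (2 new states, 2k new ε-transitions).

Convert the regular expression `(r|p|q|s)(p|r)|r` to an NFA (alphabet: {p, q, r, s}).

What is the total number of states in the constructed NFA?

20

By structural recursion:
Each of the 7 symbol leaves contributes a 2-state fragment.
  r|p|q|s : 10 states
  p|r : 6 states
  (r|p|q|s)(p|r) : 16 states
  (r|p|q|s)(p|r)|r : 20 states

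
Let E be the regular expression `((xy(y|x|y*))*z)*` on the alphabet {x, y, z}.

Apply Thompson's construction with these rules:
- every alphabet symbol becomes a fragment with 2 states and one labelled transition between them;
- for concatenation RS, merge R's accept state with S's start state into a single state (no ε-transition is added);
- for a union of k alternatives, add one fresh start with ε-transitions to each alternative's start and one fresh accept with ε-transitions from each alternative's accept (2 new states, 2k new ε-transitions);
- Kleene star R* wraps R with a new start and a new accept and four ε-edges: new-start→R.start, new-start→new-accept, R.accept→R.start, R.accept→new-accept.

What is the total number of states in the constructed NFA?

17

Building bottom-up:
Each of the 6 symbol leaves contributes a 2-state fragment.
  y* → 4 states
  y|x|y* → 10 states
  xy(y|x|y*) → 12 states
  (xy(y|x|y*))* → 14 states
  (xy(y|x|y*))*z → 15 states
  ((xy(y|x|y*))*z)* → 17 states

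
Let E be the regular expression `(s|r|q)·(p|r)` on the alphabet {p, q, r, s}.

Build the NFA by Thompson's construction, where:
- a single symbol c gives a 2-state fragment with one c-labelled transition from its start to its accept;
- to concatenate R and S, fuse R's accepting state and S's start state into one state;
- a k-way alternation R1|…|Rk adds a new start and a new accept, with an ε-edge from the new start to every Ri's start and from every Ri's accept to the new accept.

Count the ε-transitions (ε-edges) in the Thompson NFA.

10

Per subexpression:
Each of the 5 symbol leaves contributes 0 ε-transitions.
  s|r|q = 6 ε-transitions
  p|r = 4 ε-transitions
  (s|r|q)·(p|r) = 10 ε-transitions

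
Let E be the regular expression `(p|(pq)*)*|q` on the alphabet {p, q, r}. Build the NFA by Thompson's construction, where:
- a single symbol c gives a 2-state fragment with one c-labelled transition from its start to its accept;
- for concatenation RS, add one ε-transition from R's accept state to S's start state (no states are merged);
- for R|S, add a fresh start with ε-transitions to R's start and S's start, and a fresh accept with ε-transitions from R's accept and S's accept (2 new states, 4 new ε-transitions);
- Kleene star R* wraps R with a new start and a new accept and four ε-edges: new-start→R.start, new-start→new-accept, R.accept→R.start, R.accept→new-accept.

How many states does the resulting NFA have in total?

16

Bottom-up over the parse tree:
Each of the 4 symbol leaves contributes a 2-state fragment.
  pq = 4 states
  (pq)* = 6 states
  p|(pq)* = 10 states
  (p|(pq)*)* = 12 states
  (p|(pq)*)*|q = 16 states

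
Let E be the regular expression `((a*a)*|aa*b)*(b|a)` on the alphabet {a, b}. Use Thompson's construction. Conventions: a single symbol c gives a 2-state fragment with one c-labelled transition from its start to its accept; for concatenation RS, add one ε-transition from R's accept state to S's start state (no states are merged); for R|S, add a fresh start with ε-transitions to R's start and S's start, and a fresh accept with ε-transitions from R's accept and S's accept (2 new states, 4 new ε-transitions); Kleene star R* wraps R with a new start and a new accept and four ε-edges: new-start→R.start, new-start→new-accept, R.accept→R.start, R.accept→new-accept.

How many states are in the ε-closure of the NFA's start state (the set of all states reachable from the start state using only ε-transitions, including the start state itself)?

14

Let C(F) = |ε-closure(F.start)| within fragment F, and note whether F accepts ε. Symbol fragments have C = 1 and do not accept ε. Then:
  a* → C = 1 (new start) + 1 (body) + 1 (new accept) = 3
  a*a → C = 3 + 1 = 4 (closure spills across the concat boundary because the left factor accepts ε)
  (a*a)* → the star's fresh start ε-reaches both the body's start and the fresh accept: C = 2 + 4 = 6
  a* → the star's fresh start ε-reaches both the body's start and the fresh accept: C = 2 + 1 = 3
  aa*b → same as the first factor's closure: C = 1
  (a*a)*|aa*b → C = 1 (new start) + (6 + 1) + 1 (new accept, since some branch ε-reaches its own accept) = 9
  ((a*a)*|aa*b)* → the star's fresh start ε-reaches both the body's start and the fresh accept: C = 2 + 9 = 11
  b|a → new start ε-reaches every alternative's start; none of them accept ε, so the new accept is not reached: C = 1 + 1 + 1 = 3
  ((a*a)*|aa*b)*(b|a) → C = 11 + 3 = 14 (closure spills across the concat boundary because the left factor accepts ε)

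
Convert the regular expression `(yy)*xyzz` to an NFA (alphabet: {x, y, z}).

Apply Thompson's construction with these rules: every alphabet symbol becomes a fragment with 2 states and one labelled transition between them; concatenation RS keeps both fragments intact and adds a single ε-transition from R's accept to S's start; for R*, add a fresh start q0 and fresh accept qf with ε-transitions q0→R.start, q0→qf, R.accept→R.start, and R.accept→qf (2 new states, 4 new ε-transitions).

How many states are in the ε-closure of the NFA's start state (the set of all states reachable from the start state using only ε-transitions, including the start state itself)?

Let C(F) = |ε-closure(F.start)| within fragment F, and note whether F accepts ε. Symbol fragments have C = 1 and do not accept ε. Then:
  yy — |closure| equals the left operand's closure size = 1 (its accept is not ε-reachable, so the closure stops there)
  (yy)* — the star's fresh start ε-reaches both the body's start and the fresh accept: |closure| = 2 + 1 = 3
  (yy)*xyzz — the left operand accepts ε, so the closure extends into the next operand (via the concat ε-link); |closure| = 3 + 1 = 4

4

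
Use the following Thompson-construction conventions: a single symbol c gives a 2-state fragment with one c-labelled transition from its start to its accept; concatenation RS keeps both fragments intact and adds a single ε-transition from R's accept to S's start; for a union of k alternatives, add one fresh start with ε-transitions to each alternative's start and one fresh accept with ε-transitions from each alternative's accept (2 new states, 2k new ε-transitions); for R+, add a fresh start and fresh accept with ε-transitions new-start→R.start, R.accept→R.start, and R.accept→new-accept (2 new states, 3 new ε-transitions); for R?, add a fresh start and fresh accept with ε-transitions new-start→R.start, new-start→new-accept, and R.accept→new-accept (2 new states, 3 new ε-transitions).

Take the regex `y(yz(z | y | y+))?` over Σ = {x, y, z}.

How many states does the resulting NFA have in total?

Per subexpression:
Each of the 6 symbol leaves contributes a 2-state fragment.
  y+ — 4 states
  z | y | y+ — 10 states
  yz(z | y | y+) — 14 states
  (yz(z | y | y+))? — 16 states
  y(yz(z | y | y+))? — 18 states

18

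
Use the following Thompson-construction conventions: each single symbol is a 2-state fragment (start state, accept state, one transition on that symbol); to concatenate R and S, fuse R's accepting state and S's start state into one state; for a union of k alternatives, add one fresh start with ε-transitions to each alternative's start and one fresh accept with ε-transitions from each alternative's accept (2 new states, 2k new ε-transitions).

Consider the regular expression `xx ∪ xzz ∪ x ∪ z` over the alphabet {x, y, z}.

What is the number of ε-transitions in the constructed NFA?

8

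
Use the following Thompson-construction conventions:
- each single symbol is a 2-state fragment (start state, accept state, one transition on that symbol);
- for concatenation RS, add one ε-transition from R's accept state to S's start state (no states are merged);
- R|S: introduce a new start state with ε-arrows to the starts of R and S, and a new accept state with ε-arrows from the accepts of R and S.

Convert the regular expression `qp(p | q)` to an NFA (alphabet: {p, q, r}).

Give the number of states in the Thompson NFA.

Per subexpression:
Each of the 4 symbol leaves contributes a 2-state fragment.
  p | q — 6 states
  qp(p | q) — 10 states

10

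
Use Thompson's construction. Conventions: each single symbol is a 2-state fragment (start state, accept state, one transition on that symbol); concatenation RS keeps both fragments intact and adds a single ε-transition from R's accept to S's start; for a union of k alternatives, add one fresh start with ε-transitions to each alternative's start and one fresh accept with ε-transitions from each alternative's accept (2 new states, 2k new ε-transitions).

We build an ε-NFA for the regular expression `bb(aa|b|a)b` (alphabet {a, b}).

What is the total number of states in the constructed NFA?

16

Per subexpression:
Each of the 7 symbol leaves contributes a 2-state fragment.
  aa → 4 states
  aa|b|a → 10 states
  bb(aa|b|a)b → 16 states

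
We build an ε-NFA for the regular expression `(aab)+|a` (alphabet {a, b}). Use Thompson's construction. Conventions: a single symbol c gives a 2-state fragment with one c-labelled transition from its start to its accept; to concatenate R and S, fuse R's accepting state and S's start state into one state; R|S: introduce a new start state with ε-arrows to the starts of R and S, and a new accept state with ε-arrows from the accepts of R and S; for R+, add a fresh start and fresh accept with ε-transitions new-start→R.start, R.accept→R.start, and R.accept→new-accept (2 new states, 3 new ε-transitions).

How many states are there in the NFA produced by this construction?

10

Bottom-up over the parse tree:
Each of the 4 symbol leaves contributes a 2-state fragment.
  aab → 4 states
  (aab)+ → 6 states
  (aab)+|a → 10 states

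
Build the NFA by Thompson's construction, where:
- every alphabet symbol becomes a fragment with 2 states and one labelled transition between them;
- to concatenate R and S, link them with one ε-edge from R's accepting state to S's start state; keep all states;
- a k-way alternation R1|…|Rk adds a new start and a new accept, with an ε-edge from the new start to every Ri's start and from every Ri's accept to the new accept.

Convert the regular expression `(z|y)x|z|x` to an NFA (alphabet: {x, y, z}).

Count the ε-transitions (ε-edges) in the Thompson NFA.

Bottom-up over the parse tree:
Each of the 5 symbol leaves contributes 0 ε-transitions.
  z|y → 4 ε-transitions
  (z|y)x → 5 ε-transitions
  (z|y)x|z|x → 11 ε-transitions

11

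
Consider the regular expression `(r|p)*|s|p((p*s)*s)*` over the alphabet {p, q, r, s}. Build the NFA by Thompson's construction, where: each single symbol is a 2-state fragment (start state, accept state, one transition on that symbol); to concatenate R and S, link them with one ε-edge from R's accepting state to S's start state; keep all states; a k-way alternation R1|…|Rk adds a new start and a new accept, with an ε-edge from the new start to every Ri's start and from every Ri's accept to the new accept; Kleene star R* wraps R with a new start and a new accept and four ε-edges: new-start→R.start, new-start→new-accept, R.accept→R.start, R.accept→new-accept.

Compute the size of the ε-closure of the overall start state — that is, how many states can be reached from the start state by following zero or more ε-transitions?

Work bottom-up. For each fragment F, track |ε-closure(F.start)| and whether F's accept lies in that closure (i.e. whether F accepts ε). A single-symbol fragment has closure size 1 and does not accept ε.
  r|p → new start ε-reaches every alternative's start; none of them accept ε, so the new accept is not reached: |closure| = 1 + 1 + 1 = 3
  (r|p)* → |closure| = 1 (new start) + 3 (body) + 1 (new accept) = 5
  p* → the star's fresh start ε-reaches both the body's start and the fresh accept: |closure| = 2 + 1 = 3
  p*s → the left operand accepts ε, so the closure extends into the next operand (via the concat ε-link); |closure| = 3 + 1 = 4
  (p*s)* → the star's fresh start ε-reaches both the body's start and the fresh accept: |closure| = 2 + 4 = 6
  (p*s)*s → |closure| = 6 + 1 = 7 (closure spills across the concat boundary because the left factor accepts ε)
  ((p*s)*s)* → the star's fresh start ε-reaches both the body's start and the fresh accept: |closure| = 2 + 7 = 9
  p((p*s)*s)* → same as the first factor's closure: |closure| = 1
  (r|p)*|s|p((p*s)*s)* → new start ε-reaches every alternative's start; at least one alternative accepts ε, so the union's new accept is reached too: |closure| = 1 + 5 + 1 + 1 + 1 = 9

9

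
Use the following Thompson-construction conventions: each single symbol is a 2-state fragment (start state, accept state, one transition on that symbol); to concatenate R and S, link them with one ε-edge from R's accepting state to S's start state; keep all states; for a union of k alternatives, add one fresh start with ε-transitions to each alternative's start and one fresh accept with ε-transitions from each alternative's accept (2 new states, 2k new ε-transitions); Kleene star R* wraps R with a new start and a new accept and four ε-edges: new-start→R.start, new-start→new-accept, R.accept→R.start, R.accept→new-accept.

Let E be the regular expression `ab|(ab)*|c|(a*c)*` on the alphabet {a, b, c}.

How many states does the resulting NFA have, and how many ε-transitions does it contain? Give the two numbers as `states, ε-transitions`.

22, 23

Building bottom-up:
Each of the 7 symbol leaves contributes 2 states and 0 ε-transitions.
  ab = 4 states, 1 ε-transition
  ab = 4 states, 1 ε-transition
  (ab)* = 6 states, 5 ε-transitions
  a* = 4 states, 4 ε-transitions
  a*c = 6 states, 5 ε-transitions
  (a*c)* = 8 states, 9 ε-transitions
  ab|(ab)*|c|(a*c)* = 22 states, 23 ε-transitions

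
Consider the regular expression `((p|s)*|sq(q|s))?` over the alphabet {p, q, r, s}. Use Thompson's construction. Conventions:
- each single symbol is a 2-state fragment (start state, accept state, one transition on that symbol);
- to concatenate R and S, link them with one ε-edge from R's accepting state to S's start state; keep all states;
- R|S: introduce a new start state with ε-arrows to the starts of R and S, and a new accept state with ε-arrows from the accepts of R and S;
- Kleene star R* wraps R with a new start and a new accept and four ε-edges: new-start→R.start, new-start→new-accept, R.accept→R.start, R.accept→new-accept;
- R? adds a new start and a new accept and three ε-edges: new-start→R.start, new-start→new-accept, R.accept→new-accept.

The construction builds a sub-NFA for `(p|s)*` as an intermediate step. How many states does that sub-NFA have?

8

Fragment for `(p|s)*`:
Each of the 2 symbol leaves contributes a 2-state fragment.
  p|s — 6 states
  (p|s)* — 8 states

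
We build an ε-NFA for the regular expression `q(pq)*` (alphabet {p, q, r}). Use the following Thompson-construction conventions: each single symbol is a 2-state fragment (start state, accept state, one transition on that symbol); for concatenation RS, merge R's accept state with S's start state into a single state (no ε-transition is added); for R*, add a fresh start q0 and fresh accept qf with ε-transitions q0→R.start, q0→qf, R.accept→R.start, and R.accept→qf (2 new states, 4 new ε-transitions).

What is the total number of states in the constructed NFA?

6

Recursing over subexpressions:
Each of the 3 symbol leaves contributes a 2-state fragment.
  pq → 3 states
  (pq)* → 5 states
  q(pq)* → 6 states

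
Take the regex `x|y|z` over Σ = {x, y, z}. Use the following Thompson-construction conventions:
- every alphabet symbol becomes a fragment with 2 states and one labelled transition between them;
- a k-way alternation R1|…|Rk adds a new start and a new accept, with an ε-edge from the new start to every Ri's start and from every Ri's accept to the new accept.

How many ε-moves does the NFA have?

6

By structural recursion:
Each of the 3 symbol leaves contributes 0 ε-transitions.
  x|y|z — 6 ε-transitions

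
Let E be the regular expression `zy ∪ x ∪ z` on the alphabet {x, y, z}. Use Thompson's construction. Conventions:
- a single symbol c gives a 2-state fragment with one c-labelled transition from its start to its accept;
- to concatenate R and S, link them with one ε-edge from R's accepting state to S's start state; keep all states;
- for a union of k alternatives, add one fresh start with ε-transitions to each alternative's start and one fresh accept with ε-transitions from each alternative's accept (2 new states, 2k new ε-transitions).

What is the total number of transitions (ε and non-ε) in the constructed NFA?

By structural recursion:
Each of the 4 symbol leaves contributes 1 transition (1 symbol, 0 ε).
  zy → 3 transitions (2 symbol, 1 ε)
  zy ∪ x ∪ z → 11 transitions (4 symbol, 7 ε)

11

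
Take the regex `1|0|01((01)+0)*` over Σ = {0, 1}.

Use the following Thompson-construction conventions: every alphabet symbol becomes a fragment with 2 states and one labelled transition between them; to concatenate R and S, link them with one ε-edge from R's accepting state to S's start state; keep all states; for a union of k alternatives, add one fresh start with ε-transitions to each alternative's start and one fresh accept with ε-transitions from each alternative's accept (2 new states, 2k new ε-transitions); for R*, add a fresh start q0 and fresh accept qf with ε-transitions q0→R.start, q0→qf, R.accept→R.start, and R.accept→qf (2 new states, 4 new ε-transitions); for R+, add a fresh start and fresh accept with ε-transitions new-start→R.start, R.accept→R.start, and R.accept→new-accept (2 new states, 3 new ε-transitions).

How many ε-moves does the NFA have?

17

Recursing over subexpressions:
Each of the 7 symbol leaves contributes 0 ε-transitions.
  01 — 1 ε-transition
  (01)+ — 4 ε-transitions
  (01)+0 — 5 ε-transitions
  ((01)+0)* — 9 ε-transitions
  01((01)+0)* — 11 ε-transitions
  1|0|01((01)+0)* — 17 ε-transitions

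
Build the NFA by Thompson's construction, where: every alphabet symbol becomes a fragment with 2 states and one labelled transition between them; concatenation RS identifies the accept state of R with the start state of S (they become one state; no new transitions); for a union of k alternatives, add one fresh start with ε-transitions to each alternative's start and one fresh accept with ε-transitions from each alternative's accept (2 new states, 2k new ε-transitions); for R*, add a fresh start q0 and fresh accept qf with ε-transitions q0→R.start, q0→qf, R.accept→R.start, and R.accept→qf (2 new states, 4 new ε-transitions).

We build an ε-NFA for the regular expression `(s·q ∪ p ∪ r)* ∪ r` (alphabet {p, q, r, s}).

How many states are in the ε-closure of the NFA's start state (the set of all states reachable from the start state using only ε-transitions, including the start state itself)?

9

Work bottom-up. For each fragment F, track |ε-closure(F.start)| and whether F's accept lies in that closure (i.e. whether F accepts ε). A single-symbol fragment has closure size 1 and does not accept ε.
  s·q : same as the first factor's closure: |closure| = 1
  s·q ∪ p ∪ r : |closure| = 1 + 1 + 1 + 1 = 4 (the new accept is not ε-reachable since no branch accepts ε)
  (s·q ∪ p ∪ r)* : new start has ε-edges to the inner start and to the new accept, so |closure| = 2 + 4 = 6
  (s·q ∪ p ∪ r)* ∪ r : new start ε-reaches every alternative's start; at least one alternative accepts ε, so the union's new accept is reached too: |closure| = 1 + 6 + 1 + 1 = 9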